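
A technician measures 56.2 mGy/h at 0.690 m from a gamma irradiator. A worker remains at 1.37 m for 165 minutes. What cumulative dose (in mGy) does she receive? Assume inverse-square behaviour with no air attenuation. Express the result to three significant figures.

39.2 mGy

Since intensity falls as 1/r², rate at 1.37 m:
(0.690/1.37)² = 0.2537, so 56.2 × 0.2537 = 14.26 mGy/h.
Dose = rate × time = 14.26 mGy/h × 2.750 h = 39.21 mGy.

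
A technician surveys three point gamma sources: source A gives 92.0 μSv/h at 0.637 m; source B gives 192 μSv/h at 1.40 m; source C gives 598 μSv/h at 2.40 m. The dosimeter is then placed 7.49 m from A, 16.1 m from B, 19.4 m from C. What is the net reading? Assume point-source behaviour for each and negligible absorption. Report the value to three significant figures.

11.3 μSv/h

Each source contributes Iᵢ·(dᵢ/rᵢ)²; contributions add.
A: 92.0 × (0.637/7.49)² = 0.6654 μSv/h
B: 192 × (1.40/16.1)² = 1.452 μSv/h
C: 598 × (2.40/19.4)² = 9.152 μSv/h
Total = 0.6654 + 1.452 + 9.152 = 11.27 μSv/h.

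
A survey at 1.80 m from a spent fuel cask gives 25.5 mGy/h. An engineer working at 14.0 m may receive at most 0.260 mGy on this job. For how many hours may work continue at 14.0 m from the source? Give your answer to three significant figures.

Applying the 1/r² law, rate at 14.0 m:
25.5 × (1.80/14.0)² = 25.5 × 0.01653 = 0.4215 mGy/h.
Stay time = 0.260 mGy ÷ 0.4215 mGy/h = 0.6168 h.

0.617 h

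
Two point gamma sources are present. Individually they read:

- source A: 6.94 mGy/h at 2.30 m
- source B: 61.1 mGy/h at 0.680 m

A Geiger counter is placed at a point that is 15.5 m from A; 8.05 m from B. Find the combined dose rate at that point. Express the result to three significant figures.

0.589 mGy/h

Each source contributes Iᵢ·(dᵢ/rᵢ)²; contributions add.
A: 6.94 × (2.30/15.5)² = 0.1528 mGy/h
B: 61.1 × (0.680/8.05)² = 0.4360 mGy/h
Total = 0.1528 + 0.4360 = 0.5888 mGy/h.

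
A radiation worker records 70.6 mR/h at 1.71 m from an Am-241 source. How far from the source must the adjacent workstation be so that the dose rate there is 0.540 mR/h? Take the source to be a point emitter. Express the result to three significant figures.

19.6 m

Using I₁d₁² = I₂d₂², d₂ = d₁·√(I₁/I₂).
I₁/I₂ = 70.6/0.540 = 130.7, so d₂ = 1.71 × √130.7 = 19.55 m.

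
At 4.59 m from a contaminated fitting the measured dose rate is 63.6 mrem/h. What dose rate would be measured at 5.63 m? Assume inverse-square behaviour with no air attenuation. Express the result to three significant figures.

42.3 mrem/h

Intensity scales as (d₁/d₂)², so scaling from 4.59 m to 5.63 m:
63.6 × (4.59/5.63)² = 63.6 × 0.6647 = 42.27 mrem/h.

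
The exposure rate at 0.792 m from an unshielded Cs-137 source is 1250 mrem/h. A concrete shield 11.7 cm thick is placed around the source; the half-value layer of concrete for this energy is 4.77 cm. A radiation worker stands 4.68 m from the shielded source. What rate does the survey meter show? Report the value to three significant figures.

6.54 mrem/h

Distance alone: (0.792/4.68)² = 0.02864, so 1250 × 0.02864 = 35.80 mrem/h.
Shield: 11.7/4.77 = 2.453 half-value layers → attenuation 2^(−2.453) = 0.1826.
Combined: 35.80 × 0.1826 = 6.537 mrem/h.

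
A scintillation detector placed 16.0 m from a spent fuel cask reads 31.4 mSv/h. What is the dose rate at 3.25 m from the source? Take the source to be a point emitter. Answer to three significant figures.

Since intensity falls as 1/r², scaling from 16.0 m to 3.25 m:
(16.0/3.25)² = 24.24, so 31.4 × 24.24 = 761.1 mSv/h.

761 mSv/h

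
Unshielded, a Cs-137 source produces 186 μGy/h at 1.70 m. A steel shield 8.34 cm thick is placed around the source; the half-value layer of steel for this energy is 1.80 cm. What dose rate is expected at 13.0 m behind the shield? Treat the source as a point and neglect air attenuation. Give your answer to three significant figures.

Distance alone: 186 × (1.70/13.0)² = 186 × 0.01710 = 3.181 μGy/h.
Shield: 8.34/1.80 = 4.633 half-value layers → attenuation 2^(−4.633) = 0.04030.
Combined: 3.181 × 0.04030 = 0.1282 μGy/h.

0.128 μGy/h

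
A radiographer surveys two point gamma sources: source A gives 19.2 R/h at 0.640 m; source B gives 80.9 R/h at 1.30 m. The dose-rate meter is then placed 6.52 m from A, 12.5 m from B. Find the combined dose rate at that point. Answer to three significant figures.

Each source contributes Iᵢ·(dᵢ/rᵢ)²; contributions add.
A: 19.2 × (0.640/6.52)² = 0.1850 R/h
B: 80.9 × (1.30/12.5)² = 0.8750 R/h
Total = 0.1850 + 0.8750 = 1.060 R/h.

1.06 R/h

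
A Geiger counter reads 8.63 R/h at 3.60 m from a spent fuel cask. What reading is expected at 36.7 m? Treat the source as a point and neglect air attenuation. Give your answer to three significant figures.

0.0830 R/h

Intensity scales as (d₁/d₂)², so the rate at 36.7 m is
(3.60/36.7)² = 0.009622, so 8.63 × 0.009622 = 0.08304 R/h.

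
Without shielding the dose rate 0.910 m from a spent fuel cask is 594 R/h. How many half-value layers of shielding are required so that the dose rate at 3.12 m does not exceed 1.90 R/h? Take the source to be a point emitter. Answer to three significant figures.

4.73 half-value layers

At 3.12 m, distance alone gives 594 × (0.910/3.12)² = 594 × 0.08507 = 50.53 R/h.
Further attenuation needed: 50.53/1.90 = 26.59.
n = log₂(26.59) = 4.733 half-value layers.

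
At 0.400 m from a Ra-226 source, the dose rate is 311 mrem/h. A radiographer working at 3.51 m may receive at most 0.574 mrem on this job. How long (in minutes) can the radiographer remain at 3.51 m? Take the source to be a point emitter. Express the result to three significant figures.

Since intensity falls as 1/r², rate at 3.51 m:
(0.400/3.51)² = 0.01299, so 311 × 0.01299 = 4.040 mrem/h.
Stay time = 0.574 mrem ÷ 4.040 mrem/h = 0.1421 h = 8.526 min.

8.53 min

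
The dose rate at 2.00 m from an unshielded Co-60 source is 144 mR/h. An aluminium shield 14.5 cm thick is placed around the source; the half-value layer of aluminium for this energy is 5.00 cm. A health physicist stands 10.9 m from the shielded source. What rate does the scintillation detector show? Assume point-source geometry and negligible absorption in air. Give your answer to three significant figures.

Distance alone: 144 × (2.00/10.9)² = 144 × 0.03367 = 4.848 mR/h.
Shield: 14.5/5.00 = 2.900 half-value layers → attenuation 2^(−2.900) = 0.1340.
Combined: 4.848 × 0.1340 = 0.6496 mR/h.

0.650 mR/h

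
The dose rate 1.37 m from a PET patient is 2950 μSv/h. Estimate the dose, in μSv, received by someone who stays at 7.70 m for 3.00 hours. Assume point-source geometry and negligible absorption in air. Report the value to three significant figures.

280 μSv

By the inverse-square law, rate at 7.70 m:
2950 × (1.37/7.70)² = 2950 × 0.03166 = 93.40 μSv/h.
Dose = rate × time = 93.40 μSv/h × 3.000 h = 280.2 μSv.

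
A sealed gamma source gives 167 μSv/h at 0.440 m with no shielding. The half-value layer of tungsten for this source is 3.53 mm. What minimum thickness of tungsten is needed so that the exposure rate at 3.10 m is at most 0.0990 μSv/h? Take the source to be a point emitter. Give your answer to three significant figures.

At 3.10 m, distance alone gives 167 × (0.440/3.10)² = 167 × 0.02015 = 3.365 μSv/h.
Further attenuation needed: 3.365/0.0990 = 33.99.
n = log₂(33.99) = 5.087 half-value layers.
Thickness = 5.087 × 3.53 mm = 17.96 mm.

18.0 mm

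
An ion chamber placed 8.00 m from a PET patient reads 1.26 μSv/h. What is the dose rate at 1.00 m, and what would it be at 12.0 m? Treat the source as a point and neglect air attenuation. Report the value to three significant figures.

Using I₁d₁² = I₂d₂²,
At 1.00 m: 1.26 × (8.00/1.00)² = 1.26 × 64.00 = 80.64 μSv/h
At 12.0 m: 80.64 × (1.00/12.0)² = 80.64 × 0.006944 = 0.5600 μSv/h.

80.6 μSv/h; 0.560 μSv/h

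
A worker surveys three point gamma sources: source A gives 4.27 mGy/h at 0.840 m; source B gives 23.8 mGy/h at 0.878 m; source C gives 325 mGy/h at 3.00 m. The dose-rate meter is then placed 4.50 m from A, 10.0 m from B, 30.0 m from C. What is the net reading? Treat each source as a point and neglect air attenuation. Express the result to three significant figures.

By superposition, sum each source's inverse-square contribution:
A: 4.27 × (0.840/4.50)² = 0.1488 mGy/h
B: 23.8 × (0.878/10.0)² = 0.1835 mGy/h
C: 325 × (3.00/30.0)² = 3.250 mGy/h
Total = 0.1488 + 0.1835 + 3.250 = 3.582 mGy/h.

3.58 mGy/h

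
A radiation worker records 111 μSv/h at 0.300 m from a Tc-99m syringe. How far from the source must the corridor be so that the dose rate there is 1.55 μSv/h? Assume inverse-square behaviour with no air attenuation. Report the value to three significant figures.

By the inverse-square law, d₂ = d₁·√(I₁/I₂).
I₁/I₂ = 111/1.55 = 71.61, so d₂ = 0.300 × √71.61 = 2.539 m.

2.54 m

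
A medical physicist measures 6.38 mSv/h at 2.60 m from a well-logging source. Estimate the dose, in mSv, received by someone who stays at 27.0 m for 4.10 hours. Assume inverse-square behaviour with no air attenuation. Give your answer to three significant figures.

0.243 mSv

Using I₁d₁² = I₂d₂², rate at 27.0 m:
(2.60/27.0)² = 0.009273, so 6.38 × 0.009273 = 0.05916 mSv/h.
Dose = rate × time = 0.05916 mSv/h × 4.100 h = 0.2426 mSv.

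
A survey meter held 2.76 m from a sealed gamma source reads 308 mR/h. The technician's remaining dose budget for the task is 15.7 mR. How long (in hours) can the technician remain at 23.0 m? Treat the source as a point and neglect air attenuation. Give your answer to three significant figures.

3.54 h

Intensity scales as (d₁/d₂)², so rate at 23.0 m:
308 × (2.76/23.0)² = 308 × 0.01440 = 4.435 mR/h.
Stay time = 15.7 mR ÷ 4.435 mR/h = 3.540 h.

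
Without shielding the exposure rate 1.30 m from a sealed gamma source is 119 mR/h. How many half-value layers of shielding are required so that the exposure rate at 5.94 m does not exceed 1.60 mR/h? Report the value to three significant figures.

1.83 half-value layers

At 5.94 m, distance alone gives (1.30/5.94)² = 0.04790, so 119 × 0.04790 = 5.700 mR/h.
Further attenuation needed: 5.700/1.60 = 3.562.
n = log₂(3.562) = 1.833 half-value layers.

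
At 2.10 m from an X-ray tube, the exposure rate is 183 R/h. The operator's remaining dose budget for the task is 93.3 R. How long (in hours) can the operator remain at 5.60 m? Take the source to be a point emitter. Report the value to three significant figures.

3.63 h

Using I₁d₁² = I₂d₂², rate at 5.60 m:
183 × (2.10/5.60)² = 183 × 0.1406 = 25.73 R/h.
Stay time = 93.3 R ÷ 25.73 R/h = 3.626 h.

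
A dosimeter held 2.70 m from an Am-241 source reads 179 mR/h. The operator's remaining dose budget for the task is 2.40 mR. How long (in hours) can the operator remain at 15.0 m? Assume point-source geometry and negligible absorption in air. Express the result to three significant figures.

0.414 h

Applying the 1/r² law, rate at 15.0 m:
179 × (2.70/15.0)² = 179 × 0.03240 = 5.800 mR/h.
Stay time = 2.40 mR ÷ 5.800 mR/h = 0.4138 h.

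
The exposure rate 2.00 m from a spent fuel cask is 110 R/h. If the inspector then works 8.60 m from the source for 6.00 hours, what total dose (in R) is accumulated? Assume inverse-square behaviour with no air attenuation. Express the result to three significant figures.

Intensity scales as (d₁/d₂)², so rate at 8.60 m:
110 × (2.00/8.60)² = 110 × 0.05408 = 5.949 R/h.
Dose = rate × time = 5.949 R/h × 6.000 h = 35.69 R.

35.7 R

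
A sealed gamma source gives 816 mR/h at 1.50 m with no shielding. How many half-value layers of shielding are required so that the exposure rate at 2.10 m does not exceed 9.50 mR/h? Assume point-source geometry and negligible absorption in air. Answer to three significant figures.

5.45 half-value layers

At 2.10 m, distance alone gives 816 × (1.50/2.10)² = 816 × 0.5102 = 416.3 mR/h.
Further attenuation needed: 416.3/9.50 = 43.82.
n = log₂(43.82) = 5.454 half-value layers.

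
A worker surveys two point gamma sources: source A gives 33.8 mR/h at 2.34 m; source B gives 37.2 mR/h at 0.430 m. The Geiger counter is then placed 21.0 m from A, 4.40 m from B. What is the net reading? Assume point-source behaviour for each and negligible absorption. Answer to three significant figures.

Each source contributes Iᵢ·(dᵢ/rᵢ)²; contributions add.
A: 33.8 × (2.34/21.0)² = 0.4197 mR/h
B: 37.2 × (0.430/4.40)² = 0.3553 mR/h
Total = 0.4197 + 0.3553 = 0.7750 mR/h.

0.775 mR/h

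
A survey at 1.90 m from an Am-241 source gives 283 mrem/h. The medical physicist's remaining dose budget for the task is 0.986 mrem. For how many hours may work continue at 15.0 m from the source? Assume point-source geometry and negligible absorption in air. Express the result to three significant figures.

0.217 h

Since intensity falls as 1/r², rate at 15.0 m:
283 × (1.90/15.0)² = 283 × 0.01604 = 4.539 mrem/h.
Stay time = 0.986 mrem ÷ 4.539 mrem/h = 0.2172 h.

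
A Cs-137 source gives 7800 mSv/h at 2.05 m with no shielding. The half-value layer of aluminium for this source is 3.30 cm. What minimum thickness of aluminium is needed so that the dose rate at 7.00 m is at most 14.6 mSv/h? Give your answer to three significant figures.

At 7.00 m, distance alone gives (2.05/7.00)² = 0.08577, so 7800 × 0.08577 = 669.0 mSv/h.
Further attenuation needed: 669.0/14.6 = 45.82.
n = log₂(45.82) = 5.518 half-value layers.
Thickness = 5.518 × 3.30 cm = 18.21 cm.

18.2 cm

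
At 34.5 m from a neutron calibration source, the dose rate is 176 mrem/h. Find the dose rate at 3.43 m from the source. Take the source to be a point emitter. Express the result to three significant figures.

17800 mrem/h

Since intensity falls as 1/r², the rate at 3.43 m is
(34.5/3.43)² = 101.2, so 176 × 101.2 = 17810 mrem/h.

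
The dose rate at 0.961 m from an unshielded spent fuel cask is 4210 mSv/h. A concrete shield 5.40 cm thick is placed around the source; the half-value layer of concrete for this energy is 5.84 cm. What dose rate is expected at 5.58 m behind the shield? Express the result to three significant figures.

Distance alone: 4210 × (0.961/5.58)² = 4210 × 0.02966 = 124.9 mSv/h.
Shield: 5.40/5.84 = 0.9247 half-value layers → attenuation 2^(−0.9247) = 0.5268.
Combined: 124.9 × 0.5268 = 65.80 mSv/h.

65.8 mSv/h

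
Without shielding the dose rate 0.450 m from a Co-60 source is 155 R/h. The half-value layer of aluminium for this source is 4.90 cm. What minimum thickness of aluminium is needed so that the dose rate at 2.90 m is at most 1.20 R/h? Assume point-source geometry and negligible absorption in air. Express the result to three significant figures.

8.02 cm

At 2.90 m, distance alone gives 155 × (0.450/2.90)² = 155 × 0.02408 = 3.732 R/h.
Further attenuation needed: 3.732/1.20 = 3.110.
n = log₂(3.110) = 1.637 half-value layers.
Thickness = 1.637 × 4.90 cm = 8.021 cm.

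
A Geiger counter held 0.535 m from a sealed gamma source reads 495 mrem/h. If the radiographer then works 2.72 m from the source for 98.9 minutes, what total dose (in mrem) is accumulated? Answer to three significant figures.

Using I₁d₁² = I₂d₂², rate at 2.72 m:
495 × (0.535/2.72)² = 495 × 0.03869 = 19.15 mrem/h.
Dose = rate × time = 19.15 mrem/h × 1.648 h = 31.56 mrem.

31.6 mrem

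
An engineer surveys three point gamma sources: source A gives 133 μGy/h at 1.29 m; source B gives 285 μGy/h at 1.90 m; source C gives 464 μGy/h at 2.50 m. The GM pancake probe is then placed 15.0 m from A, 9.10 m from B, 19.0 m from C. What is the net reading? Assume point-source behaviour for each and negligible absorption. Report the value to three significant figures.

Each source contributes Iᵢ·(dᵢ/rᵢ)²; contributions add.
A: 133 × (1.29/15.0)² = 0.9837 μGy/h
B: 285 × (1.90/9.10)² = 12.42 μGy/h
C: 464 × (2.50/19.0)² = 8.033 μGy/h
Total = 0.9837 + 12.42 + 8.033 = 21.44 μGy/h.

21.4 μGy/h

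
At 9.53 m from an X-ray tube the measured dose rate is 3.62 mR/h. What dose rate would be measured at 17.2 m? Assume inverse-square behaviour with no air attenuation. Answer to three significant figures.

1.11 mR/h

Using I₁d₁² = I₂d₂², scaling from 9.53 m to 17.2 m:
3.62 × (9.53/17.2)² = 3.62 × 0.3070 = 1.111 mR/h.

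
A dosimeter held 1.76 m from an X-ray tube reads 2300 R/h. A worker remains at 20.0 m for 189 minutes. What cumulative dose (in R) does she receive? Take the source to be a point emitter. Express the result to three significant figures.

56.1 R

Applying the 1/r² law, rate at 20.0 m:
(1.76/20.0)² = 0.007744, so 2300 × 0.007744 = 17.81 R/h.
Dose = rate × time = 17.81 R/h × 3.150 h = 56.10 R.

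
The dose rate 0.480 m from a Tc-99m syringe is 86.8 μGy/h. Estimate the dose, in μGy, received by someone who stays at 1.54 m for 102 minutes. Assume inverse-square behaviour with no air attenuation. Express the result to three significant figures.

Applying the 1/r² law, rate at 1.54 m:
86.8 × (0.480/1.54)² = 86.8 × 0.09715 = 8.433 μGy/h.
Dose = rate × time = 8.433 μGy/h × 1.700 h = 14.34 μGy.

14.3 μGy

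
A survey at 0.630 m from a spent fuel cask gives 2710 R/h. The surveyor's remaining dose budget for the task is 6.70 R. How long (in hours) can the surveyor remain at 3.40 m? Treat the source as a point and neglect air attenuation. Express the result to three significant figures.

Using I₁d₁² = I₂d₂², rate at 3.40 m:
2710 × (0.630/3.40)² = 2710 × 0.03433 = 93.03 R/h.
Stay time = 6.70 R ÷ 93.03 R/h = 0.07202 h.

0.0720 h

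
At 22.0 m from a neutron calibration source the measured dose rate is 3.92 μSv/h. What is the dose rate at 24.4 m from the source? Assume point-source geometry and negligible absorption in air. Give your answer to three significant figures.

By the inverse-square law, scaling from 22.0 m to 24.4 m:
3.92 × (22.0/24.4)² = 3.92 × 0.8130 = 3.187 μSv/h.

3.19 μSv/h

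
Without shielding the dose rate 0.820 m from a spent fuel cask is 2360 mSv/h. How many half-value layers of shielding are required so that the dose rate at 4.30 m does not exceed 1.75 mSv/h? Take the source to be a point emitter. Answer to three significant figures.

5.62 half-value layers

At 4.30 m, distance alone gives (0.820/4.30)² = 0.03637, so 2360 × 0.03637 = 85.83 mSv/h.
Further attenuation needed: 85.83/1.75 = 49.05.
n = log₂(49.05) = 5.616 half-value layers.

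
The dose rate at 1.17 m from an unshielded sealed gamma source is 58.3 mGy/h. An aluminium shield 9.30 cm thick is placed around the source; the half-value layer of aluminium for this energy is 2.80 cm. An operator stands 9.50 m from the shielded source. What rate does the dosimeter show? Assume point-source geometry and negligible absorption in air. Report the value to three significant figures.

0.0885 mGy/h

Distance alone: (1.17/9.50)² = 0.01517, so 58.3 × 0.01517 = 0.8844 mGy/h.
Shield: 9.30/2.80 = 3.321 half-value layers → attenuation 2^(−3.321) = 0.1001.
Combined: 0.8844 × 0.1001 = 0.08853 mGy/h.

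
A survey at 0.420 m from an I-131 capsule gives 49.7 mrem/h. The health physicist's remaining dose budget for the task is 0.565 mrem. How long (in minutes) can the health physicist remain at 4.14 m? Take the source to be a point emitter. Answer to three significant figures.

66.3 min

By the inverse-square law, rate at 4.14 m:
(0.420/4.14)² = 0.01029, so 49.7 × 0.01029 = 0.5114 mrem/h.
Stay time = 0.565 mrem ÷ 0.5114 mrem/h = 1.105 h = 66.30 min.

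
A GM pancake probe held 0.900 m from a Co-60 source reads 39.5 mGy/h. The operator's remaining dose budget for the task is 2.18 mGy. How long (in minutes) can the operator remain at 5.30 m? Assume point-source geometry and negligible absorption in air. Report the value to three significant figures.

115 min

By the inverse-square law, rate at 5.30 m:
39.5 × (0.900/5.30)² = 39.5 × 0.02884 = 1.139 mGy/h.
Stay time = 2.18 mGy ÷ 1.139 mGy/h = 1.914 h = 114.8 min.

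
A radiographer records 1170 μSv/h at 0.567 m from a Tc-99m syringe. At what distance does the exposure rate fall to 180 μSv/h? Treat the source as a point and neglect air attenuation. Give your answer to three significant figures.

1.45 m

Intensity scales as (d₁/d₂)², so d₂ = d₁·√(I₁/I₂).
I₁/I₂ = 1170/180 = 6.500, so d₂ = 0.567 × √6.500 = 1.446 m.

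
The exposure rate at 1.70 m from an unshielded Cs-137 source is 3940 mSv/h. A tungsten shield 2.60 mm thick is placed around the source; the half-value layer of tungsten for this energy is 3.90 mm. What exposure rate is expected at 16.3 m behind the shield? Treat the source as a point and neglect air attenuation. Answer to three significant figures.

Distance alone: (1.70/16.3)² = 0.01088, so 3940 × 0.01088 = 42.87 mSv/h.
Shield: 2.60/3.90 = 0.6667 half-value layers → attenuation 2^(−0.6667) = 0.6299.
Combined: 42.87 × 0.6299 = 27.00 mSv/h.

27.0 mSv/h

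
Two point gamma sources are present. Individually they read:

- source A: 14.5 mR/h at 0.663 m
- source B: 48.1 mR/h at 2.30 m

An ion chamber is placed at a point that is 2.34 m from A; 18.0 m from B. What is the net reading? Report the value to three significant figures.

By superposition, sum each source's inverse-square contribution:
A: 14.5 × (0.663/2.34)² = 1.164 mR/h
B: 48.1 × (2.30/18.0)² = 0.7853 mR/h
Total = 1.164 + 0.7853 = 1.949 mR/h.

1.95 mR/h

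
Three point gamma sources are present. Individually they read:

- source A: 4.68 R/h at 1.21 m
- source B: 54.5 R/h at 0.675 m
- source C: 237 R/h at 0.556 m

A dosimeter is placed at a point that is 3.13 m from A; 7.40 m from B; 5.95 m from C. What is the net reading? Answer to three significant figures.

3.22 R/h

By superposition, sum each source's inverse-square contribution:
A: 4.68 × (1.21/3.13)² = 0.6994 R/h
B: 54.5 × (0.675/7.40)² = 0.4535 R/h
C: 237 × (0.556/5.95)² = 2.069 R/h
Total = 0.6994 + 0.4535 + 2.069 = 3.222 R/h.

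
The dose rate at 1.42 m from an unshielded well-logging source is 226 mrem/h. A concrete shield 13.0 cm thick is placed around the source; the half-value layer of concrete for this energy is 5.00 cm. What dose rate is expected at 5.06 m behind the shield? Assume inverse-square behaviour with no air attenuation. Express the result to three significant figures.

2.94 mrem/h

Distance alone: 226 × (1.42/5.06)² = 226 × 0.07875 = 17.80 mrem/h.
Shield: 13.0/5.00 = 2.600 half-value layers → attenuation 2^(−2.600) = 0.1649.
Combined: 17.80 × 0.1649 = 2.935 mrem/h.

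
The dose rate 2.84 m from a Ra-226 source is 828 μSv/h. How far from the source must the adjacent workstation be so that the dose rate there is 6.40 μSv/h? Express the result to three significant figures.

Since intensity falls as 1/r², d₂ = d₁·√(I₁/I₂).
I₁/I₂ = 828/6.40 = 129.4, so d₂ = 2.84 × √129.4 = 32.31 m.

32.3 m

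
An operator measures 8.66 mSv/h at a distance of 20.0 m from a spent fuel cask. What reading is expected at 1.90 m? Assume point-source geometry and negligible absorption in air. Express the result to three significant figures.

960 mSv/h

Intensity scales as (d₁/d₂)², so the rate at 1.90 m is
8.66 × (20.0/1.90)² = 8.66 × 110.8 = 959.5 mSv/h.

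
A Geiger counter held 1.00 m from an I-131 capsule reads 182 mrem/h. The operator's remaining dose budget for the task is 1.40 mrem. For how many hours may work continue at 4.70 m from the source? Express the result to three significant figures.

0.170 h

By the inverse-square law, rate at 4.70 m:
182 × (1.00/4.70)² = 182 × 0.04527 = 8.239 mrem/h.
Stay time = 1.40 mrem ÷ 8.239 mrem/h = 0.1699 h.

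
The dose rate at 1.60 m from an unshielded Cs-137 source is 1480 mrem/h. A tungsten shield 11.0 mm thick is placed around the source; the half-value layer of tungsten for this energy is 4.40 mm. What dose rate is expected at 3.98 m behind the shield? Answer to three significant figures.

Distance alone: 1480 × (1.60/3.98)² = 1480 × 0.1616 = 239.2 mrem/h.
Shield: 11.0/4.40 = 2.500 half-value layers → attenuation 2^(−2.500) = 0.1768.
Combined: 239.2 × 0.1768 = 42.29 mrem/h.

42.3 mrem/h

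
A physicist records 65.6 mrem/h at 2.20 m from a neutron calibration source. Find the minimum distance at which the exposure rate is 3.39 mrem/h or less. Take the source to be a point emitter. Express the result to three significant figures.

9.68 m

Since intensity falls as 1/r², d₂ = d₁·√(I₁/I₂).
I₁/I₂ = 65.6/3.39 = 19.35, so d₂ = 2.20 × √19.35 = 9.677 m.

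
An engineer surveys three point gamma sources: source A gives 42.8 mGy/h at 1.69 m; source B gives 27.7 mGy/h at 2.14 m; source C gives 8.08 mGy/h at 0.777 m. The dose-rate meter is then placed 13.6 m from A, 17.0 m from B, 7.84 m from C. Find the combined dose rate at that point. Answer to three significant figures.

1.18 mGy/h

By superposition, sum each source's inverse-square contribution:
A: 42.8 × (1.69/13.6)² = 0.6609 mGy/h
B: 27.7 × (2.14/17.0)² = 0.4389 mGy/h
C: 8.08 × (0.777/7.84)² = 0.07936 mGy/h
Total = 0.6609 + 0.4389 + 0.07936 = 1.179 mGy/h.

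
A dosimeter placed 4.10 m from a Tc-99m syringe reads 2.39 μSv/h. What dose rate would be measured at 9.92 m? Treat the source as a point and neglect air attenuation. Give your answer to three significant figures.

By the inverse-square law, scaling from 4.10 m to 9.92 m:
2.39 × (4.10/9.92)² = 2.39 × 0.1708 = 0.4082 μSv/h.

0.408 μSv/h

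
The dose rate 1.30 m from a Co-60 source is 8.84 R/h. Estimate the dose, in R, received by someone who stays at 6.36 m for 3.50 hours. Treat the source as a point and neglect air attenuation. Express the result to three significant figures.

Using I₁d₁² = I₂d₂², rate at 6.36 m:
(1.30/6.36)² = 0.04178, so 8.84 × 0.04178 = 0.3693 R/h.
Dose = rate × time = 0.3693 R/h × 3.500 h = 1.293 R.

1.29 R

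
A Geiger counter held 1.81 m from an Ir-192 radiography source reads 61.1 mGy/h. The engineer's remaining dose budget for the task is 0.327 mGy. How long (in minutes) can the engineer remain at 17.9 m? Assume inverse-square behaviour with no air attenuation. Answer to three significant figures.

Applying the 1/r² law, rate at 17.9 m:
(1.81/17.9)² = 0.01022, so 61.1 × 0.01022 = 0.6244 mGy/h.
Stay time = 0.327 mGy ÷ 0.6244 mGy/h = 0.5237 h = 31.42 min.

31.4 min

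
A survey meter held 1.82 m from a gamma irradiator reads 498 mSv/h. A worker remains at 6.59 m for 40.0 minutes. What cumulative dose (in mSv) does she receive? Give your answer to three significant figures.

25.3 mSv

Using I₁d₁² = I₂d₂², rate at 6.59 m:
(1.82/6.59)² = 0.07627, so 498 × 0.07627 = 37.98 mSv/h.
Dose = rate × time = 37.98 mSv/h × 0.6667 h = 25.32 mSv.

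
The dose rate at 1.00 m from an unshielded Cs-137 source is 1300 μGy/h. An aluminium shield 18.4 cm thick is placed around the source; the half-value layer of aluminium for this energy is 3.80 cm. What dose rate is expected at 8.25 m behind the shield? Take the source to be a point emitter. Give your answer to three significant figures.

0.666 μGy/h

Distance alone: (1.00/8.25)² = 0.01469, so 1300 × 0.01469 = 19.10 μGy/h.
Shield: 18.4/3.80 = 4.842 half-value layers → attenuation 2^(−4.842) = 0.03487.
Combined: 19.10 × 0.03487 = 0.6660 μGy/h.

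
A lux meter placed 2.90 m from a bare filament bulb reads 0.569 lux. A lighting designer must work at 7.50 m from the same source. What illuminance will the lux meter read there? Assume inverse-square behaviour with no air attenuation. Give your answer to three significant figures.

Using I₁d₁² = I₂d₂², scaling from 2.90 m to 7.50 m:
0.569 × (2.90/7.50)² = 0.569 × 0.1495 = 0.08507 lux.

0.0851 lux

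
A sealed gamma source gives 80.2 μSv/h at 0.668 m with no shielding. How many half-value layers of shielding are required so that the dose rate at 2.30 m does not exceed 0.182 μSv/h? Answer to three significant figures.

At 2.30 m, distance alone gives (0.668/2.30)² = 0.08435, so 80.2 × 0.08435 = 6.765 μSv/h.
Further attenuation needed: 6.765/0.182 = 37.17.
n = log₂(37.17) = 5.216 half-value layers.

5.22 half-value layers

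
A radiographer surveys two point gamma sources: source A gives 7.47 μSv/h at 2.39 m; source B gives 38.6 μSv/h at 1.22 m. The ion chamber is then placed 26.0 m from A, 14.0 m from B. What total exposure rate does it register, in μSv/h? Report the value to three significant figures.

Each source contributes Iᵢ·(dᵢ/rᵢ)²; contributions add.
A: 7.47 × (2.39/26.0)² = 0.06312 μSv/h
B: 38.6 × (1.22/14.0)² = 0.2931 μSv/h
Total = 0.06312 + 0.2931 = 0.3562 μSv/h.

0.356 μSv/h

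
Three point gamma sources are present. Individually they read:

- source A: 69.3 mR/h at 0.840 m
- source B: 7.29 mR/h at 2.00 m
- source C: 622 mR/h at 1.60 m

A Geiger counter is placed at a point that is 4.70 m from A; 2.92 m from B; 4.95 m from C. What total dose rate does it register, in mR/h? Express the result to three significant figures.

70.6 mR/h

By superposition, sum each source's inverse-square contribution:
A: 69.3 × (0.840/4.70)² = 2.214 mR/h
B: 7.29 × (2.00/2.92)² = 3.420 mR/h
C: 622 × (1.60/4.95)² = 64.99 mR/h
Total = 2.214 + 3.420 + 64.99 = 70.62 mR/h.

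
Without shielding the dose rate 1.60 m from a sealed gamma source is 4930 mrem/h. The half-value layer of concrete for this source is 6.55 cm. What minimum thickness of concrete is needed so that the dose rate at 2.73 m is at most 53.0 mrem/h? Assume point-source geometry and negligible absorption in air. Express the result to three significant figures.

At 2.73 m, distance alone gives (1.60/2.73)² = 0.3435, so 4930 × 0.3435 = 1693 mrem/h.
Further attenuation needed: 1693/53.0 = 31.94.
n = log₂(31.94) = 4.997 half-value layers.
Thickness = 4.997 × 6.55 cm = 32.73 cm.

32.7 cm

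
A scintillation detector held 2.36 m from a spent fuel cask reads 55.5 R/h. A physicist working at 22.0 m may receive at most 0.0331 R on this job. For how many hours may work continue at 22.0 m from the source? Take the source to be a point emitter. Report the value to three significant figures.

0.0518 h

Applying the 1/r² law, rate at 22.0 m:
(2.36/22.0)² = 0.01151, so 55.5 × 0.01151 = 0.6388 R/h.
Stay time = 0.0331 R ÷ 0.6388 R/h = 0.05182 h.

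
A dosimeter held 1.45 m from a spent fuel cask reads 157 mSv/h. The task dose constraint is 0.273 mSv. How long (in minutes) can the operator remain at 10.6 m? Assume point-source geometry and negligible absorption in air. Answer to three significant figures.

Using I₁d₁² = I₂d₂², rate at 10.6 m:
(1.45/10.6)² = 0.01871, so 157 × 0.01871 = 2.937 mSv/h.
Stay time = 0.273 mSv ÷ 2.937 mSv/h = 0.09295 h = 5.577 min.

5.58 min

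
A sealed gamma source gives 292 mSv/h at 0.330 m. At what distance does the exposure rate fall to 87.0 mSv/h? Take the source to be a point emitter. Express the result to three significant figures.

By the inverse-square law, d₂ = d₁·√(I₁/I₂).
I₁/I₂ = 292/87.0 = 3.356, so d₂ = 0.330 × √3.356 = 0.6045 m.

0.605 m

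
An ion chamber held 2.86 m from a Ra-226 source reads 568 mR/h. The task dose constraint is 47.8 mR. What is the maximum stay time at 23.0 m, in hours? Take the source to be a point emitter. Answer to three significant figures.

5.44 h

Using I₁d₁² = I₂d₂², rate at 23.0 m:
(2.86/23.0)² = 0.01546, so 568 × 0.01546 = 8.781 mR/h.
Stay time = 47.8 mR ÷ 8.781 mR/h = 5.444 h.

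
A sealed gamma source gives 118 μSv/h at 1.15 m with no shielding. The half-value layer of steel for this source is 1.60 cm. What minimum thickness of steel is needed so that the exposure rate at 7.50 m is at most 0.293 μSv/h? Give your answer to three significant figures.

At 7.50 m, distance alone gives (1.15/7.50)² = 0.02351, so 118 × 0.02351 = 2.774 μSv/h.
Further attenuation needed: 2.774/0.293 = 9.468.
n = log₂(9.468) = 3.243 half-value layers.
Thickness = 3.243 × 1.60 cm = 5.189 cm.

5.19 cm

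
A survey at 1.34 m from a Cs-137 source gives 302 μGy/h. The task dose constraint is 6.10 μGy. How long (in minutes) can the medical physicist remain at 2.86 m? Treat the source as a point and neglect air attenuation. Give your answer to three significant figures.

5.52 min

Intensity scales as (d₁/d₂)², so rate at 2.86 m:
302 × (1.34/2.86)² = 302 × 0.2195 = 66.29 μGy/h.
Stay time = 6.10 μGy ÷ 66.29 μGy/h = 0.09202 h = 5.521 min.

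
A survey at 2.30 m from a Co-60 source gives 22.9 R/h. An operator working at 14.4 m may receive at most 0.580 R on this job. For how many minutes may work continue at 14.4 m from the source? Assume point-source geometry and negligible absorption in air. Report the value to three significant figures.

59.6 min

Applying the 1/r² law, rate at 14.4 m:
(2.30/14.4)² = 0.02551, so 22.9 × 0.02551 = 0.5842 R/h.
Stay time = 0.580 R ÷ 0.5842 R/h = 0.9928 h = 59.57 min.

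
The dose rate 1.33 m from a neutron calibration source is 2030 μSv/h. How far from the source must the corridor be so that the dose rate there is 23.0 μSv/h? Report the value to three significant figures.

12.5 m

Intensity scales as (d₁/d₂)², so d₂ = d₁·√(I₁/I₂).
I₁/I₂ = 2030/23.0 = 88.26, so d₂ = 1.33 × √88.26 = 12.49 m.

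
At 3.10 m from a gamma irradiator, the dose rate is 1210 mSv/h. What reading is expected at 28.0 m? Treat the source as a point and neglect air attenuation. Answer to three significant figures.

By the inverse-square law, the rate at 28.0 m is
1210 × (3.10/28.0)² = 1210 × 0.01226 = 14.83 mSv/h.

14.8 mSv/h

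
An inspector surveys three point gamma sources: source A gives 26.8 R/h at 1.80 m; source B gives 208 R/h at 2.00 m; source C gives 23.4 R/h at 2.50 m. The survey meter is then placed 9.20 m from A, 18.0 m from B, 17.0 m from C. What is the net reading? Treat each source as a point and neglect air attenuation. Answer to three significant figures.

By superposition, sum each source's inverse-square contribution:
A: 26.8 × (1.80/9.20)² = 1.026 R/h
B: 208 × (2.00/18.0)² = 2.568 R/h
C: 23.4 × (2.50/17.0)² = 0.5061 R/h
Total = 1.026 + 2.568 + 0.5061 = 4.100 R/h.

4.10 R/h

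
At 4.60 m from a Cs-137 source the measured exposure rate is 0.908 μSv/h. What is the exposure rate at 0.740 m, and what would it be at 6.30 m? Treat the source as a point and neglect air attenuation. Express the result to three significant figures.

35.1 μSv/h; 0.484 μSv/h

Applying the 1/r² law,
At 0.740 m: 0.908 × (4.60/0.740)² = 0.908 × 38.64 = 35.09 μSv/h
At 6.30 m: (0.740/6.30)² = 0.01380, so 35.09 × 0.01380 = 0.4842 μSv/h.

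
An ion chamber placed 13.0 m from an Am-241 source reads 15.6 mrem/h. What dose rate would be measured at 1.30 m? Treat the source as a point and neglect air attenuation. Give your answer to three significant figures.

By the inverse-square law, scaling from 13.0 m to 1.30 m:
15.6 × (13.0/1.30)² = 15.6 × 100.0 = 1560 mrem/h.

1560 mrem/h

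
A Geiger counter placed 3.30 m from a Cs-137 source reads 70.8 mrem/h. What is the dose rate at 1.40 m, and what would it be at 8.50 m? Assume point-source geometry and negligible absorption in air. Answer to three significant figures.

Using I₁d₁² = I₂d₂²,
At 1.40 m: (3.30/1.40)² = 5.556, so 70.8 × 5.556 = 393.4 mrem/h
At 8.50 m: (1.40/8.50)² = 0.02713, so 393.4 × 0.02713 = 10.67 mrem/h.

393 mrem/h; 10.7 mrem/h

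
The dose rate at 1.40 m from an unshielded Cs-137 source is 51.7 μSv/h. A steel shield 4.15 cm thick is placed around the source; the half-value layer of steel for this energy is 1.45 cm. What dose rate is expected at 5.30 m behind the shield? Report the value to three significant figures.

Distance alone: (1.40/5.30)² = 0.06978, so 51.7 × 0.06978 = 3.608 μSv/h.
Shield: 4.15/1.45 = 2.862 half-value layers → attenuation 2^(−2.862) = 0.1375.
Combined: 3.608 × 0.1375 = 0.4961 μSv/h.

0.496 μSv/h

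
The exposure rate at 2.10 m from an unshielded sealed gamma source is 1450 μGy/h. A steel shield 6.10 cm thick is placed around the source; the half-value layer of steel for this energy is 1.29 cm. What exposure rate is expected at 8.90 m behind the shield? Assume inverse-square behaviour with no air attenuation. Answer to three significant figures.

3.04 μGy/h

Distance alone: (2.10/8.90)² = 0.05567, so 1450 × 0.05567 = 80.72 μGy/h.
Shield: 6.10/1.29 = 4.729 half-value layers → attenuation 2^(−4.729) = 0.03771.
Combined: 80.72 × 0.03771 = 3.044 μGy/h.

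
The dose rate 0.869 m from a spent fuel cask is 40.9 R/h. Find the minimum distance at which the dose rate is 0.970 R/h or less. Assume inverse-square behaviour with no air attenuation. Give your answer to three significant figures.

By the inverse-square law, d₂ = d₁·√(I₁/I₂).
I₁/I₂ = 40.9/0.970 = 42.16, so d₂ = 0.869 × √42.16 = 5.642 m.

5.64 m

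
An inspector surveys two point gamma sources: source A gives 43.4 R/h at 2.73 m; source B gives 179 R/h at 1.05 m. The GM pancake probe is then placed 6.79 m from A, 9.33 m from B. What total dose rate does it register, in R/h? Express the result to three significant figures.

By superposition, sum each source's inverse-square contribution:
A: 43.4 × (2.73/6.79)² = 7.016 R/h
B: 179 × (1.05/9.33)² = 2.267 R/h
Total = 7.016 + 2.267 = 9.283 R/h.

9.28 R/h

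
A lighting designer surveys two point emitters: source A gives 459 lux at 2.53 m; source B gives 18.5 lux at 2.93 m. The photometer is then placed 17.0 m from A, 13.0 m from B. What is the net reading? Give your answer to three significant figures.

11.1 lux

Each source contributes Iᵢ·(dᵢ/rᵢ)²; contributions add.
A: 459 × (2.53/17.0)² = 10.17 lux
B: 18.5 × (2.93/13.0)² = 0.9398 lux
Total = 10.17 + 0.9398 = 11.11 lux.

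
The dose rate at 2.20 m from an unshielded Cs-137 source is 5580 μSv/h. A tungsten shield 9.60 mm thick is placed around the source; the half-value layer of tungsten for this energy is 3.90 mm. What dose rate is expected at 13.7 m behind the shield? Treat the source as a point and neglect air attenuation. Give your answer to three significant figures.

26.1 μSv/h

Distance alone: (2.20/13.7)² = 0.02579, so 5580 × 0.02579 = 143.9 μSv/h.
Shield: 9.60/3.90 = 2.462 half-value layers → attenuation 2^(−2.462) = 0.1815.
Combined: 143.9 × 0.1815 = 26.12 μSv/h.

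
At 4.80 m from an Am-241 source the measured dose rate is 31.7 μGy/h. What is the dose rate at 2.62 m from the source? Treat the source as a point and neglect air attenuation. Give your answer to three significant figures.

106 μGy/h

Since intensity falls as 1/r², scaling from 4.80 m to 2.62 m:
(4.80/2.62)² = 3.356, so 31.7 × 3.356 = 106.4 μGy/h.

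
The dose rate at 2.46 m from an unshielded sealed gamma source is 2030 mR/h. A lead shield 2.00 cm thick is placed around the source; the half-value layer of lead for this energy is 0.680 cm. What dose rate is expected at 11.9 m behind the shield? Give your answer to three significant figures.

11.3 mR/h

Distance alone: (2.46/11.9)² = 0.04273, so 2030 × 0.04273 = 86.74 mR/h.
Shield: 2.00/0.680 = 2.941 half-value layers → attenuation 2^(−2.941) = 0.1302.
Combined: 86.74 × 0.1302 = 11.29 mR/h.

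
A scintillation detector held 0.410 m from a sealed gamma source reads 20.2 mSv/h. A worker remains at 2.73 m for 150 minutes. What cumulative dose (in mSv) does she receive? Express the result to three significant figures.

1.14 mSv

Since intensity falls as 1/r², rate at 2.73 m:
20.2 × (0.410/2.73)² = 20.2 × 0.02255 = 0.4555 mSv/h.
Dose = rate × time = 0.4555 mSv/h × 2.500 h = 1.139 mSv.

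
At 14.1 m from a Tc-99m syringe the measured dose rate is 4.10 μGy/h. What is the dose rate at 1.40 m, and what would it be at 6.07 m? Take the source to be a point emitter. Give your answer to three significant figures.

416 μGy/h; 22.1 μGy/h

Intensity scales as (d₁/d₂)², so
At 1.40 m: 4.10 × (14.1/1.40)² = 4.10 × 101.4 = 415.7 μGy/h
At 6.07 m: 415.7 × (1.40/6.07)² = 415.7 × 0.05320 = 22.12 μGy/h.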